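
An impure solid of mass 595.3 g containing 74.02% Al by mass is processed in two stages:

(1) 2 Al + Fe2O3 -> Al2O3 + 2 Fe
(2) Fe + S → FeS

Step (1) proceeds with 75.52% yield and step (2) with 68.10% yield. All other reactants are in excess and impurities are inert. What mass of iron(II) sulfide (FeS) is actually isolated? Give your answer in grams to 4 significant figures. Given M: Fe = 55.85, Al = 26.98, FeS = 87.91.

Pure Al = 595.3 × 0.7402 = 440.64 g.
n(Al) = 440.64 / 26.98 = 16.332 mol.
Step 1 (Al:Fe = 2:2): theoretical n(Fe) = 16.332 mol; at 75.52% yield, n(Fe) = 12.334 mol.
Step 2 (Fe:FeS = 1:1): theoretical n(FeS) = 12.334 mol, so theoretical mass = 12.334 × 87.91 = 1084.3 g.
At 68.10% yield, actual mass of FeS = 1084.3 × 0.6810 = 738.40 g.

738.4 g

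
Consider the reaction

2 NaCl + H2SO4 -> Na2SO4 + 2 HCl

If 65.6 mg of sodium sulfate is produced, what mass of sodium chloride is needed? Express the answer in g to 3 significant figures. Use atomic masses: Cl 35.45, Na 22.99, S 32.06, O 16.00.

M(Na2SO4) = 2(22.99) + 32.06 + 4(16.00) = 142.04 g/mol.
M(NaCl) = 22.99 + 35.45 = 58.44 g/mol.
Convert: 65.6 mg = 0.06560 g.
n(Na2SO4) = 0.06560 g / 142.04 g/mol = 0.0004618 mol.
From the equation the Na2SO4:NaCl mole ratio is 1:2, so n(NaCl) = 0.0004618 × 2/1 = 0.0009237 mol.
Mass of NaCl = 0.0009237 mol × 58.44 g/mol = 0.05398 g.

0.0540 g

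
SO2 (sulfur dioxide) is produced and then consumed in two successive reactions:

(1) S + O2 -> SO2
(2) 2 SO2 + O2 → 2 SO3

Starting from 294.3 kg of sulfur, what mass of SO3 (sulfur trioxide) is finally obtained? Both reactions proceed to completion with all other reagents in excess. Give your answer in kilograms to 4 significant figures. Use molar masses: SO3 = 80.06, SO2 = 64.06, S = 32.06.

294.3 kg = 294300 g.
n(S) = 294300 / 32.06 = 9179.7 mol.
Step 1 gives a 1:1 ratio of S to SO2, so n(SO2) = 9179.7 mol.
In step 2 the SO2:SO3 ratio is 2:2, so n(SO3) = 9179.7 mol.
Mass of SO3 = 9179.7 × 80.06 = 734920 g = 734.9 kg.

734.9 kg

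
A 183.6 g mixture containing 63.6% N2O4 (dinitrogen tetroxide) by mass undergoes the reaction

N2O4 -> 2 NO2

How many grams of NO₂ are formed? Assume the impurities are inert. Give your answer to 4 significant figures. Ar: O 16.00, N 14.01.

116.8 g

Mass of pure N2O4 = 183.6 g × 0.636 = 116.77 g.
M(N2O4) = 2(14.01) + 4(16.00) = 92.02 g/mol.
M(NO2) = 14.01 + 2(16.00) = 46.01 g/mol.
n(N2O4) = 116.77 g / 92.02 g/mol = 1.2690 mol.
From the equation the N2O4:NO2 mole ratio is 1:2, so n(NO2) = 1.2690 × 2/1 = 2.5379 mol.
Mass of NO2 = 2.5379 mol × 46.01 g/mol = 116.77 g.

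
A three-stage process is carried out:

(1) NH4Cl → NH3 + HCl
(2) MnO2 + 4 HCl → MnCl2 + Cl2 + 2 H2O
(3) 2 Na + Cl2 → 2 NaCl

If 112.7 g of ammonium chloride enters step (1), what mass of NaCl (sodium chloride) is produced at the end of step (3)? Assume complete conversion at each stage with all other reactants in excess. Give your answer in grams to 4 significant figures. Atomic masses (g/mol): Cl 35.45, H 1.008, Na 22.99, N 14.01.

M(NH4Cl) = 14.01 + 4(1.008) + 35.45 = 53.492 g/mol.
M(NaCl) = 22.99 + 35.45 = 58.44 g/mol.
n(NH4Cl) = 112.7 / 53.492 = 2.1069 mol.
Reaction (1): NH4Cl→HCl ratio 1:1 ⇒ n(HCl) = 2.1069 mol.
Reaction (2): HCl→Cl2 ratio 4:1 ⇒ n(Cl2) = 0.52671 mol.
Reaction (3): Cl2→NaCl ratio 1:2 ⇒ n(NaCl) = 1.0534 mol.
Mass of NaCl = 1.0534 × 58.44 = 61.562 g.

61.56 g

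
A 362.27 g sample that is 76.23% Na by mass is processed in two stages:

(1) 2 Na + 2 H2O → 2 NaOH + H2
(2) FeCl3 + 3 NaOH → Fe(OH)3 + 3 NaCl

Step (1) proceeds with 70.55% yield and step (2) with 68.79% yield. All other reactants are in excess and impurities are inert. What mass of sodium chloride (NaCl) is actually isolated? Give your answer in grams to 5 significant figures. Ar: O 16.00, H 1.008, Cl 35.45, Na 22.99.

Pure Na = 362.27 × 0.7623 = 276.158 g.
M(Na) = 22.99 g/mol.
M(NaCl) = 22.99 + 35.45 = 58.44 g/mol.
n(Na) = 276.158 / 22.99 = 12.0121 mol.
Step 1 (Na:NaOH = 2:2): theoretical n(NaOH) = 12.0121 mol; at 70.55% yield, n(NaOH) = 8.47454 mol.
Step 2 (NaOH:NaCl = 3:3): theoretical n(NaCl) = 8.47454 mol, so theoretical mass = 8.47454 × 58.44 = 495.252 g.
At 68.79% yield, actual mass of NaCl = 495.252 × 0.6879 = 340.684 g.

340.68 g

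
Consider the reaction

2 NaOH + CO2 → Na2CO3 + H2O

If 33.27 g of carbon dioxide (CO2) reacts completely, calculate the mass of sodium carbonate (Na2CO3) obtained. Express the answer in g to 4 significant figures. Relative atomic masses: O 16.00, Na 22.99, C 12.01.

80.12 g

M(CO2) = 12.01 + 2(16.00) = 44.01 g/mol.
M(Na2CO3) = 2(22.99) + 12.01 + 3(16.00) = 105.99 g/mol.
n(CO2) = 33.270 g / 44.01 g/mol = 0.75596 mol.
From the equation the CO2:Na2CO3 mole ratio is 1:1, so n(Na2CO3) = 0.75596 × 1/1 = 0.75596 mol.
Mass of Na2CO3 = 0.75596 mol × 105.99 g/mol = 80.125 g.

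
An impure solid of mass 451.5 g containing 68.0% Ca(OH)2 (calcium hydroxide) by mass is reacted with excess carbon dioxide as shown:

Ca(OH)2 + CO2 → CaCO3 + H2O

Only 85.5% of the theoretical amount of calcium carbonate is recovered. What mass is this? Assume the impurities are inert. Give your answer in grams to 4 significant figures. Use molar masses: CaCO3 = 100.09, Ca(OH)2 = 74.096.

Pure Ca(OH)2 available = 451.5 g × 0.680 = 307.02 g.
n(Ca(OH)2) = 307.02 g / 74.096 g/mol = 4.1435 mol.
From the equation the Ca(OH)2:CaCO3 mole ratio is 1:1, so n(CaCO3) = 4.1435 × 1/1 = 4.1435 mol.
Mass of CaCO3 = 4.1435 mol × 100.09 g/mol = 414.73 g.
Actual mass collected = 414.73 g × 0.855 = 354.59 g.

354.6 g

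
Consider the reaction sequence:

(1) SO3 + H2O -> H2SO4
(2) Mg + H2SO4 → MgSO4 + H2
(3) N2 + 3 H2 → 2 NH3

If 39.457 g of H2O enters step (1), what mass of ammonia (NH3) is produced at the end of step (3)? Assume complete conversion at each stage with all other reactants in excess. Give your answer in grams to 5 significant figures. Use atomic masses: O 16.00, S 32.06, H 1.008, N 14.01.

24.871 g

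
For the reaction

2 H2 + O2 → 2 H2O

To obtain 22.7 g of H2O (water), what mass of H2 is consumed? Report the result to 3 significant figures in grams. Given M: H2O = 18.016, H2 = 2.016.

n(H2O) = 22.70 g / 18.016 g/mol = 1.260 mol.
From the equation the H2O:H2 mole ratio is 2:2, so n(H2) = 1.260 × 2/2 = 1.260 mol.
Mass of H2 = 1.260 mol × 2.016 g/mol = 2.540 g.

2.54 g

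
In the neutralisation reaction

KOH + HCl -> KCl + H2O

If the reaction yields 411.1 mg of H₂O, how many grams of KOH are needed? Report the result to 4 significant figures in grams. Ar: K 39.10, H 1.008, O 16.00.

1.280 g

M(H2O) = 2(1.008) + 16.00 = 18.016 g/mol.
M(KOH) = 39.10 + 16.00 + 1.008 = 56.108 g/mol.
Convert: 411.1 mg = 0.41110 g.
n(H2O) = 0.41110 g / 18.016 g/mol = 0.022819 mol.
From the equation the H2O:KOH mole ratio is 1:1, so n(KOH) = 0.022819 × 1/1 = 0.022819 mol.
Mass of KOH = 0.022819 mol × 56.108 g/mol = 1.2803 g.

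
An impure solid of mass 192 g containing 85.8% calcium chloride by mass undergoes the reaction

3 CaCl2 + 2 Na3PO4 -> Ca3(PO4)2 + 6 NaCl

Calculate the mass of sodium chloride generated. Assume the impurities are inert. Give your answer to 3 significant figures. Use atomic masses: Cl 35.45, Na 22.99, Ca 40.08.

173 g

Mass of pure CaCl2 = 192 g × 0.858 = 164.7 g.
M(CaCl2) = 40.08 + 2(35.45) = 110.98 g/mol.
M(NaCl) = 22.99 + 35.45 = 58.44 g/mol.
n(CaCl2) = 164.7 g / 110.98 g/mol = 1.484 mol.
From the equation the CaCl2:NaCl mole ratio is 3:6, so n(NaCl) = 1.484 × 6/3 = 2.969 mol.
Mass of NaCl = 2.969 mol × 58.44 g/mol = 173.5 g.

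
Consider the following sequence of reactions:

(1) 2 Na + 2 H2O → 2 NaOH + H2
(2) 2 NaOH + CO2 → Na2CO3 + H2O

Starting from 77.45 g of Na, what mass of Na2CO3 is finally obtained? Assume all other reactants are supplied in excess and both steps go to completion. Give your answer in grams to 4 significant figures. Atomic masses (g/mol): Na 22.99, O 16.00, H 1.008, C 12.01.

178.5 g

M(Na) = 22.99 g/mol.
M(Na2CO3) = 2(22.99) + 12.01 + 3(16.00) = 105.99 g/mol.
n(Na) = 77.450 / 22.99 = 3.3689 mol.
Step 1 gives a 2:2 ratio of Na to NaOH, so n(NaOH) = 3.3689 mol.
In step 2 the NaOH:Na2CO3 ratio is 2:1, so n(Na2CO3) = 1.6844 mol.
Mass of Na2CO3 = 1.6844 × 105.99 = 178.53 g.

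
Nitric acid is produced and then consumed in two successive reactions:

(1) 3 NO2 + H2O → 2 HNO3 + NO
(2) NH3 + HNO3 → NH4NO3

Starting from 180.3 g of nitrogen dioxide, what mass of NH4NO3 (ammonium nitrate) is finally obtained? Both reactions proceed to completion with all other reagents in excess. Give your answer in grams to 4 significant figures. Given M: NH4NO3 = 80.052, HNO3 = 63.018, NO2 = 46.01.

n(NO2) = 180.30 / 46.01 = 3.9187 mol.
Step 1 gives a 3:2 ratio of NO2 to HNO3, so n(HNO3) = 2.6125 mol.
In step 2 the HNO3:NH4NO3 ratio is 1:1, so n(NH4NO3) = 2.6125 mol.
Mass of NH4NO3 = 2.6125 × 80.052 = 209.13 g.

209.1 g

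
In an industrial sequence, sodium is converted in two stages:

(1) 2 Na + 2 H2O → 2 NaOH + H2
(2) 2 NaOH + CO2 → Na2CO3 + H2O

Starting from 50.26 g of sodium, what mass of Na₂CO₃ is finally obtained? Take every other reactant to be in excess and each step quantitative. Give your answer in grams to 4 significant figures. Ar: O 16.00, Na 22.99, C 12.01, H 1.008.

115.9 g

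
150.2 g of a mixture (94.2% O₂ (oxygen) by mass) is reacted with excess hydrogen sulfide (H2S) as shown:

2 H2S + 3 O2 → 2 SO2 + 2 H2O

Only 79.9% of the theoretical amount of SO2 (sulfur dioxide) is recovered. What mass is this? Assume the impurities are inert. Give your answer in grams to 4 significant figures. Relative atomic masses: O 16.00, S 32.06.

150.9 g

Pure O2 available = 150.2 g × 0.942 = 141.49 g.
M(O2) = 2(16.00) = 32.00 g/mol.
M(SO2) = 32.06 + 2(16.00) = 64.06 g/mol.
n(O2) = 141.49 g / 32.00 g/mol = 4.4215 mol.
From the equation the O2:SO2 mole ratio is 3:2, so n(SO2) = 4.4215 × 2/3 = 2.9477 mol.
Mass of SO2 = 2.9477 mol × 64.06 g/mol = 188.83 g.
Actual mass collected = 188.83 g × 0.799 = 150.87 g.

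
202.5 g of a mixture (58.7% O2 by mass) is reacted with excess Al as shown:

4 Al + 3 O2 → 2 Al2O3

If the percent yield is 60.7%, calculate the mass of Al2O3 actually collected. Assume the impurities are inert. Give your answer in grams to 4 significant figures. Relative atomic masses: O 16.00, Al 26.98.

Pure O2 available = 202.5 g × 0.587 = 118.87 g.
M(O2) = 2(16.00) = 32.00 g/mol.
M(Al2O3) = 2(26.98) + 3(16.00) = 101.96 g/mol.
n(O2) = 118.87 g / 32.00 g/mol = 3.7146 mol.
From the equation the O2:Al2O3 mole ratio is 3:2, so n(Al2O3) = 3.7146 × 2/3 = 2.4764 mol.
Mass of Al2O3 = 2.4764 mol × 101.96 g/mol = 252.49 g.
Actual mass collected = 252.49 g × 0.607 = 153.26 g.

153.3 g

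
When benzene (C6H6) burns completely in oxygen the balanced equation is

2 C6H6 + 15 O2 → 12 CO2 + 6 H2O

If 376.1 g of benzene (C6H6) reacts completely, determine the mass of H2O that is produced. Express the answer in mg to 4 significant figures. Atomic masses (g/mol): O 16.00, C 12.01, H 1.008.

260200 mg

M(C6H6) = 6(12.01) + 6(1.008) = 78.108 g/mol.
M(H2O) = 2(1.008) + 16.00 = 18.016 g/mol.
n(C6H6) = 376.10 g / 78.108 g/mol = 4.8151 mol.
From the equation the C6H6:H2O mole ratio is 2:6, so n(H2O) = 4.8151 × 6/2 = 14.445 mol.
Mass of H2O = 14.445 mol × 18.016 g/mol = 260.25 g.
Converting to mg: 260.25 g = 260200 mg.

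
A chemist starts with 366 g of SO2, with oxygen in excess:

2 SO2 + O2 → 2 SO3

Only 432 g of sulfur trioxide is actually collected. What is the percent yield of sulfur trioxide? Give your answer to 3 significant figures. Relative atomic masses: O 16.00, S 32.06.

94.4 %

M(SO2) = 32.06 + 2(16.00) = 64.06 g/mol.
M(SO3) = 32.06 + 3(16.00) = 80.06 g/mol.
n(SO2) = 366.0 g / 64.06 g/mol = 5.713 mol.
From the equation the SO2:SO3 mole ratio is 2:2, so n(SO3) = 5.713 × 2/2 = 5.713 mol.
Mass of SO3 = 5.713 mol × 80.06 g/mol = 457.4 g.
This is the theoretical yield. Percent yield = 432 g / 457.4 g × 100% = 94.44%.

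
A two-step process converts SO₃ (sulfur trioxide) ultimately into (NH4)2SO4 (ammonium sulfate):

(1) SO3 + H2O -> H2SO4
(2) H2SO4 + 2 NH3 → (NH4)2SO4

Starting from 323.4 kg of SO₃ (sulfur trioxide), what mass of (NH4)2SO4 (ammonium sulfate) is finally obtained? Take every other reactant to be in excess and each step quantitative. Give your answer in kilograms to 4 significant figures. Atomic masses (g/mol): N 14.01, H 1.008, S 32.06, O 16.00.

M(SO3) = 32.06 + 3(16.00) = 80.06 g/mol.
M((NH4)2SO4) = 2(14.01) + 8(1.008) + 32.06 + 4(16.00) = 132.144 g/mol.
323.4 kg = 323400 g.
n(SO3) = 323400 / 80.06 = 4039.5 mol.
Step 1 gives a 1:1 ratio of SO3 to H2SO4, so n(H2SO4) = 4039.5 mol.
In step 2 the H2SO4:(NH4)2SO4 ratio is 1:1, so n((NH4)2SO4) = 4039.5 mol.
Mass of (NH4)2SO4 = 4039.5 × 132.144 = 533790 g = 533.8 kg.

533.8 kg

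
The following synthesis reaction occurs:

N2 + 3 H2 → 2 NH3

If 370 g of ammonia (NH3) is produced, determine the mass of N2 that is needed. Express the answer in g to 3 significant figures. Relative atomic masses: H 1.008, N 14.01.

304 g

M(NH3) = 14.01 + 3(1.008) = 17.034 g/mol.
M(N2) = 2(14.01) = 28.02 g/mol.
n(NH3) = 370.0 g / 17.034 g/mol = 21.72 mol.
From the equation the NH3:N2 mole ratio is 2:1, so n(N2) = 21.72 × 1/2 = 10.86 mol.
Mass of N2 = 10.86 mol × 28.02 g/mol = 304.3 g.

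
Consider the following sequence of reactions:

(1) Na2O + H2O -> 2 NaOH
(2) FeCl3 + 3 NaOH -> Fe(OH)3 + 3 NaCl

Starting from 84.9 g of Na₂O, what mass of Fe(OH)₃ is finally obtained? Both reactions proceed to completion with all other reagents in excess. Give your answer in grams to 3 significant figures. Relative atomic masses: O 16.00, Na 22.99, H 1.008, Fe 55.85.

97.6 g

M(Na2O) = 2(22.99) + 16.00 = 61.98 g/mol.
M(Fe(OH)3) = 55.85 + 3(16.00) + 3(1.008) = 106.874 g/mol.
n(Na2O) = 84.90 / 61.98 = 1.370 mol.
Step 1 gives a 1:2 ratio of Na2O to NaOH, so n(NaOH) = 2.740 mol.
In step 2 the NaOH:Fe(OH)3 ratio is 3:1, so n(Fe(OH)3) = 0.9132 mol.
Mass of Fe(OH)3 = 0.9132 × 106.874 = 97.60 g.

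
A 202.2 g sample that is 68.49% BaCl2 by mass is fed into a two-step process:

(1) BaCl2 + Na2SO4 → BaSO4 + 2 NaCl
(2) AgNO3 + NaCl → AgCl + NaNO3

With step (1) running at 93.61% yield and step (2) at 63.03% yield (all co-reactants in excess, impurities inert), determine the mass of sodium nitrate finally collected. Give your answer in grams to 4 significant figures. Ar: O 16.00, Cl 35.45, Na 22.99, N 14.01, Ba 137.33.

Pure BaCl2 = 202.2 × 0.6849 = 138.49 g.
M(BaCl2) = 137.33 + 2(35.45) = 208.23 g/mol.
M(NaNO3) = 22.99 + 14.01 + 3(16.00) = 85.00 g/mol.
n(BaCl2) = 138.49 / 208.23 = 0.66507 mol.
Step 1 (BaCl2:NaCl = 1:2): theoretical n(NaCl) = 1.3301 mol; at 93.61% yield, n(NaCl) = 1.2451 mol.
Step 2 (NaCl:NaNO3 = 1:1): theoretical n(NaNO3) = 1.2451 mol, so theoretical mass = 1.2451 × 85.00 = 105.84 g.
At 63.03% yield, actual mass of NaNO3 = 105.84 × 0.6303 = 66.709 g.

66.71 g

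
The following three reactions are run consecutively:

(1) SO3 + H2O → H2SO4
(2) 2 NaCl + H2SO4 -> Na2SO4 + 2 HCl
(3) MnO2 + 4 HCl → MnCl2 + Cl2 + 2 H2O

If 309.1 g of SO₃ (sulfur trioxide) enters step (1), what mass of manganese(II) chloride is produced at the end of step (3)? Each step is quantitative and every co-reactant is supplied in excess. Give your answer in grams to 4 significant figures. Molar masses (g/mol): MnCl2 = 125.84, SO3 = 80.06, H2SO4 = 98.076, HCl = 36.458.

n(SO3) = 309.1 / 80.06 = 3.8609 mol.
Reaction (1): SO3→H2SO4 ratio 1:1 ⇒ n(H2SO4) = 3.8609 mol.
Reaction (2): H2SO4→HCl ratio 1:2 ⇒ n(HCl) = 7.7217 mol.
Reaction (3): HCl→MnCl2 ratio 4:1 ⇒ n(MnCl2) = 1.9304 mol.
Mass of MnCl2 = 1.9304 × 125.84 = 242.92 g.

242.9 g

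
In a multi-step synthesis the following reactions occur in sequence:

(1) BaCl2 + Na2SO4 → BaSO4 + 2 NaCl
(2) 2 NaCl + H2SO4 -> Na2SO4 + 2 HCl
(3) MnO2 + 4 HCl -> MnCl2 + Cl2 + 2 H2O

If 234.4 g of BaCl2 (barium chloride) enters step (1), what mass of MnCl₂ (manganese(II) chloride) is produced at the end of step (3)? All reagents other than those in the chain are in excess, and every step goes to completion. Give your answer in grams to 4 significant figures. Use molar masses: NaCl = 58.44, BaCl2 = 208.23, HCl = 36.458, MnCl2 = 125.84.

70.83 g

n(BaCl2) = 234.4 / 208.23 = 1.1257 mol.
Reaction (1): BaCl2→NaCl ratio 1:2 ⇒ n(NaCl) = 2.2514 mol.
Reaction (2): NaCl→HCl ratio 2:2 ⇒ n(HCl) = 2.2514 mol.
Reaction (3): HCl→MnCl2 ratio 4:1 ⇒ n(MnCl2) = 0.56284 mol.
Mass of MnCl2 = 0.56284 × 125.84 = 70.828 g.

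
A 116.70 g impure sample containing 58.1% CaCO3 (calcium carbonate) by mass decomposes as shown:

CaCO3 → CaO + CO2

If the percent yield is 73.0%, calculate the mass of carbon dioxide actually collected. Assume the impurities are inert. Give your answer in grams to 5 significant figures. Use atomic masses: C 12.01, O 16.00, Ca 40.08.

21.764 g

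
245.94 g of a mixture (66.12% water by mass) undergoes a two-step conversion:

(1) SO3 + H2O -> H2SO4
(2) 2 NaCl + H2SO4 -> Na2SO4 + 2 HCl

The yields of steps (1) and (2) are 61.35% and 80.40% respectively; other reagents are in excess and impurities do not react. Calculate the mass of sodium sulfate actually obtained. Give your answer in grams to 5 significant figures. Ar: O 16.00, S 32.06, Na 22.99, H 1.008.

Pure H2O = 245.94 × 0.6612 = 162.616 g.
M(H2O) = 2(1.008) + 16.00 = 18.016 g/mol.
M(Na2SO4) = 2(22.99) + 32.06 + 4(16.00) = 142.04 g/mol.
n(H2O) = 162.616 / 18.016 = 9.02617 mol.
Step 1 (H2O:H2SO4 = 1:1): theoretical n(H2SO4) = 9.02617 mol; at 61.35% yield, n(H2SO4) = 5.53756 mol.
Step 2 (H2SO4:Na2SO4 = 1:1): theoretical n(Na2SO4) = 5.53756 mol, so theoretical mass = 5.53756 × 142.04 = 786.555 g.
At 80.40% yield, actual mass of Na2SO4 = 786.555 × 0.8040 = 632.390 g.

632.39 g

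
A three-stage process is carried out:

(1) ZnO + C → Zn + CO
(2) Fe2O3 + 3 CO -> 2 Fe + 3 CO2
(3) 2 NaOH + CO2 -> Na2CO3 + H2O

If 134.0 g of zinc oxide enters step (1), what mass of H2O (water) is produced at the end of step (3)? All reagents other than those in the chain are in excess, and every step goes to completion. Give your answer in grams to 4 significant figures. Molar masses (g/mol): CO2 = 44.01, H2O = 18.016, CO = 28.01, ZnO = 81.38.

n(ZnO) = 134.0 / 81.38 = 1.6466 mol.
Reaction (1): ZnO→CO ratio 1:1 ⇒ n(CO) = 1.6466 mol.
Reaction (2): CO→CO2 ratio 3:3 ⇒ n(CO2) = 1.6466 mol.
Reaction (3): CO2→H2O ratio 1:1 ⇒ n(H2O) = 1.6466 mol.
Mass of H2O = 1.6466 × 18.016 = 29.665 g.

29.67 g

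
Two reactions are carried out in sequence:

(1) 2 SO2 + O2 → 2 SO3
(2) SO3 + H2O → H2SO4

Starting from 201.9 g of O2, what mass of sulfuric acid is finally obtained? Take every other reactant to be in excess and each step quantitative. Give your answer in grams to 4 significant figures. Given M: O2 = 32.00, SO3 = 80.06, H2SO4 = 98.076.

1238 g

n(O2) = 201.90 / 32.00 = 6.3094 mol.
Step 1 gives a 1:2 ratio of O2 to SO3, so n(SO3) = 12.619 mol.
In step 2 the SO3:H2SO4 ratio is 1:1, so n(H2SO4) = 12.619 mol.
Mass of H2SO4 = 12.619 × 98.076 = 1237.6 g.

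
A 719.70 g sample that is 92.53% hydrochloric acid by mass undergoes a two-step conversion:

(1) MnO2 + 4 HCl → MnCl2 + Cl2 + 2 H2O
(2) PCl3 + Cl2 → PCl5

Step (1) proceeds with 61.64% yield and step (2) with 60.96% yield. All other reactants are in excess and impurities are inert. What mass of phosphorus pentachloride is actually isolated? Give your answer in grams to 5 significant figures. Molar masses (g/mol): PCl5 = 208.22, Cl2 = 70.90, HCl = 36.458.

Pure HCl = 719.70 × 0.9253 = 665.938 g.
n(HCl) = 665.938 / 36.458 = 18.2659 mol.
Step 1 (HCl:Cl2 = 4:1): theoretical n(Cl2) = 4.56648 mol; at 61.64% yield, n(Cl2) = 2.81478 mol.
Step 2 (Cl2:PCl5 = 1:1): theoretical n(PCl5) = 2.81478 mol, so theoretical mass = 2.81478 × 208.22 = 586.093 g.
At 60.96% yield, actual mass of PCl5 = 586.093 × 0.6096 = 357.282 g.

357.28 g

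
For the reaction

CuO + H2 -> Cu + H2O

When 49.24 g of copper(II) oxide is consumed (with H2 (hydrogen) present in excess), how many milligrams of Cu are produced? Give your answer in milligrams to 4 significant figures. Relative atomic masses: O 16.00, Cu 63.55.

39340 mg

M(CuO) = 63.55 + 16.00 = 79.55 g/mol.
M(Cu) = 63.55 g/mol.
n(CuO) = 49.240 g / 79.55 g/mol = 0.61898 mol.
From the equation the CuO:Cu mole ratio is 1:1, so n(Cu) = 0.61898 × 1/1 = 0.61898 mol.
Mass of Cu = 0.61898 mol × 63.55 g/mol = 39.336 g.
Converting to mg: 39.336 g = 39340 mg.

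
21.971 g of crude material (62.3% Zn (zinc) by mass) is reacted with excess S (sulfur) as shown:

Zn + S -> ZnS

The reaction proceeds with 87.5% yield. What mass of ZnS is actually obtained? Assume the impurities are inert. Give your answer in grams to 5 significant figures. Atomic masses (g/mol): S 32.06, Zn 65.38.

Pure Zn available = 21.971 g × 0.623 = 13.6879 g.
M(Zn) = 65.38 g/mol.
M(ZnS) = 65.38 + 32.06 = 97.44 g/mol.
n(Zn) = 13.6879 g / 65.38 g/mol = 0.209360 mol.
From the equation the Zn:ZnS mole ratio is 1:1, so n(ZnS) = 0.209360 × 1/1 = 0.209360 mol.
Mass of ZnS = 0.209360 mol × 97.44 g/mol = 20.4000 g.
Actual mass collected = 20.4000 g × 0.875 = 17.8500 g.

17.850 g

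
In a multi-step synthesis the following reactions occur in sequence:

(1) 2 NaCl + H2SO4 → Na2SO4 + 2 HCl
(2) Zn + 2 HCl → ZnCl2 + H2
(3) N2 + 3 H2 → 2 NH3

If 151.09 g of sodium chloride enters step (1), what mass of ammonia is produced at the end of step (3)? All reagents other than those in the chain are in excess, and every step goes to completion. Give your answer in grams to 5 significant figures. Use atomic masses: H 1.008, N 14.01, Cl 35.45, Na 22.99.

14.680 g

M(NaCl) = 22.99 + 35.45 = 58.44 g/mol.
M(NH3) = 14.01 + 3(1.008) = 17.034 g/mol.
n(NaCl) = 151.09 / 58.44 = 2.58539 mol.
Reaction (1): NaCl→HCl ratio 2:2 ⇒ n(HCl) = 2.58539 mol.
Reaction (2): HCl→H2 ratio 2:1 ⇒ n(H2) = 1.29269 mol.
Reaction (3): H2→NH3 ratio 3:2 ⇒ n(NH3) = 0.861796 mol.
Mass of NH3 = 0.861796 × 17.034 = 14.6798 g.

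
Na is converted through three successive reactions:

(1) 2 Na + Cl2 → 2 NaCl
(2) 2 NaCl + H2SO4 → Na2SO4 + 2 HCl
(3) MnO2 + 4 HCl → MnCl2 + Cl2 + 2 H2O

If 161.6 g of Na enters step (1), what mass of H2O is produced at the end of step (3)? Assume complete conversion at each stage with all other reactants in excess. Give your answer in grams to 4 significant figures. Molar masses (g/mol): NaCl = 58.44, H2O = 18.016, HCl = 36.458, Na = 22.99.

63.32 g

n(Na) = 161.6 / 22.99 = 7.0291 mol.
Reaction (1): Na→NaCl ratio 2:2 ⇒ n(NaCl) = 7.0291 mol.
Reaction (2): NaCl→HCl ratio 2:2 ⇒ n(HCl) = 7.0291 mol.
Reaction (3): HCl→H2O ratio 4:2 ⇒ n(H2O) = 3.5146 mol.
Mass of H2O = 3.5146 × 18.016 = 63.319 g.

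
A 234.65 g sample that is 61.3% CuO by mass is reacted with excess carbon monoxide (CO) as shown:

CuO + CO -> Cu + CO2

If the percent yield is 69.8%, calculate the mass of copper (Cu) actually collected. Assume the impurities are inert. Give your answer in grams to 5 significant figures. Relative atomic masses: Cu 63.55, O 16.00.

Pure CuO available = 234.65 g × 0.613 = 143.840 g.
M(CuO) = 63.55 + 16.00 = 79.55 g/mol.
M(Cu) = 63.55 g/mol.
n(CuO) = 143.840 g / 79.55 g/mol = 1.80818 mol.
From the equation the CuO:Cu mole ratio is 1:1, so n(Cu) = 1.80818 × 1/1 = 1.80818 mol.
Mass of Cu = 1.80818 mol × 63.55 g/mol = 114.910 g.
Actual mass collected = 114.910 g × 0.698 = 80.2069 g.

80.207 g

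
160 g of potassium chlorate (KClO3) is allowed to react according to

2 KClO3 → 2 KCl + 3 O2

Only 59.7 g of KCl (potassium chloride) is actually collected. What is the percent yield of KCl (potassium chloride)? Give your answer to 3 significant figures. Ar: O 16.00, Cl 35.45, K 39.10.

M(KClO3) = 39.10 + 35.45 + 3(16.00) = 122.55 g/mol.
M(KCl) = 39.10 + 35.45 = 74.55 g/mol.
n(KClO3) = 160.0 g / 122.55 g/mol = 1.306 mol.
From the equation the KClO3:KCl mole ratio is 2:2, so n(KCl) = 1.306 × 2/2 = 1.306 mol.
Mass of KCl = 1.306 mol × 74.55 g/mol = 97.33 g.
This is the theoretical yield. Percent yield = 59.7 g / 97.33 g × 100% = 61.34%.

61.3 %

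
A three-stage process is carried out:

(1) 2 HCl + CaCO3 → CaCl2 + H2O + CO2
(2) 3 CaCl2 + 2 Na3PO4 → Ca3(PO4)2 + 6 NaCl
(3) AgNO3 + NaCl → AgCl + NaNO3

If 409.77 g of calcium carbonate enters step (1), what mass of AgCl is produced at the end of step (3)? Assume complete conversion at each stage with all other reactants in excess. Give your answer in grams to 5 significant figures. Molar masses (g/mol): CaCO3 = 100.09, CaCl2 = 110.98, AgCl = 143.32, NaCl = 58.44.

1173.5 g

n(CaCO3) = 409.77 / 100.09 = 4.09402 mol.
Reaction (1): CaCO3→CaCl2 ratio 1:1 ⇒ n(CaCl2) = 4.09402 mol.
Reaction (2): CaCl2→NaCl ratio 3:6 ⇒ n(NaCl) = 8.18803 mol.
Reaction (3): NaCl→AgCl ratio 1:1 ⇒ n(AgCl) = 8.18803 mol.
Mass of AgCl = 8.18803 × 143.32 = 1173.51 g.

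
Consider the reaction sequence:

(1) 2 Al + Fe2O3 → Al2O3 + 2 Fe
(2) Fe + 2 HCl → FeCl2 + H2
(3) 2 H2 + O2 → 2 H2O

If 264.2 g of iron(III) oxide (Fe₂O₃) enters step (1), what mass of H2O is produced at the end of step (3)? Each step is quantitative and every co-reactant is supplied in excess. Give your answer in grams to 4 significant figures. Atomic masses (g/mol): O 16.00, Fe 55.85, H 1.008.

59.61 g

M(Fe2O3) = 2(55.85) + 3(16.00) = 159.70 g/mol.
M(H2O) = 2(1.008) + 16.00 = 18.016 g/mol.
n(Fe2O3) = 264.2 / 159.70 = 1.6544 mol.
Reaction (1): Fe2O3→Fe ratio 1:2 ⇒ n(Fe) = 3.3087 mol.
Reaction (2): Fe→H2 ratio 1:1 ⇒ n(H2) = 3.3087 mol.
Reaction (3): H2→H2O ratio 2:2 ⇒ n(H2O) = 3.3087 mol.
Mass of H2O = 3.3087 × 18.016 = 59.610 g.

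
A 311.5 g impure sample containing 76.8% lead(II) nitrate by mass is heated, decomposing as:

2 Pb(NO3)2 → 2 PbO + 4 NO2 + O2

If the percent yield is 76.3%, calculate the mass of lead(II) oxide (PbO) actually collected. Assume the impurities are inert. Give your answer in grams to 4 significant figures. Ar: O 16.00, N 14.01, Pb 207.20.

Pure Pb(NO3)2 available = 311.5 g × 0.768 = 239.23 g.
M(Pb(NO3)2) = 207.20 + 2(14.01) + 6(16.00) = 331.22 g/mol.
M(PbO) = 207.20 + 16.00 = 223.20 g/mol.
n(Pb(NO3)2) = 239.23 g / 331.22 g/mol = 0.72228 mol.
From the equation the Pb(NO3)2:PbO mole ratio is 2:2, so n(PbO) = 0.72228 × 2/2 = 0.72228 mol.
Mass of PbO = 0.72228 mol × 223.20 g/mol = 161.21 g.
Actual mass collected = 161.21 g × 0.763 = 123.00 g.

123.0 g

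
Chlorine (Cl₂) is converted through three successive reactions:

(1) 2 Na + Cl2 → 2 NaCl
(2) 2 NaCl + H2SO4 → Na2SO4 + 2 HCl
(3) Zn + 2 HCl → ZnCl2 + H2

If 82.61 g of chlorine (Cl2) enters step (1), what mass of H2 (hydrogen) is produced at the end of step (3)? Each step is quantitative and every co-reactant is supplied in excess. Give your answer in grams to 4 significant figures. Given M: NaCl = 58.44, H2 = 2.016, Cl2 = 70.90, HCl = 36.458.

n(Cl2) = 82.61 / 70.90 = 1.1652 mol.
Reaction (1): Cl2→NaCl ratio 1:2 ⇒ n(NaCl) = 2.3303 mol.
Reaction (2): NaCl→HCl ratio 2:2 ⇒ n(HCl) = 2.3303 mol.
Reaction (3): HCl→H2 ratio 2:1 ⇒ n(H2) = 1.1652 mol.
Mass of H2 = 1.1652 × 2.016 = 2.3490 g.

2.349 g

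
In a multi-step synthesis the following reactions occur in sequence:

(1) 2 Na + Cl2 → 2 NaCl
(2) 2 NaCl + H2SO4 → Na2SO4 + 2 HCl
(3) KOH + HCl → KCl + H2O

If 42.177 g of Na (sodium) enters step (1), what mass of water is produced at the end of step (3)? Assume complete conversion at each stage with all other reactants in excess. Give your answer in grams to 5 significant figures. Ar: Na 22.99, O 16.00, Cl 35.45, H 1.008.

M(Na) = 22.99 g/mol.
M(H2O) = 2(1.008) + 16.00 = 18.016 g/mol.
n(Na) = 42.177 / 22.99 = 1.83458 mol.
Reaction (1): Na→NaCl ratio 2:2 ⇒ n(NaCl) = 1.83458 mol.
Reaction (2): NaCl→HCl ratio 2:2 ⇒ n(HCl) = 1.83458 mol.
Reaction (3): HCl→H2O ratio 1:1 ⇒ n(H2O) = 1.83458 mol.
Mass of H2O = 1.83458 × 18.016 = 33.0518 g.

33.052 g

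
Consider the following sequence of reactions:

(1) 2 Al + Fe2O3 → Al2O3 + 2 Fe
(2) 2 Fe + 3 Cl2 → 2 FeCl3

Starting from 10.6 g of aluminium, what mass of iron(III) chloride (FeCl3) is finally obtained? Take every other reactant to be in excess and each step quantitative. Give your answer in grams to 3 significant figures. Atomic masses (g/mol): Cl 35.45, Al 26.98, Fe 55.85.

M(Al) = 26.98 g/mol.
M(FeCl3) = 55.85 + 3(35.45) = 162.20 g/mol.
n(Al) = 10.60 / 26.98 = 0.3929 mol.
Step 1 gives a 2:2 ratio of Al to Fe, so n(Fe) = 0.3929 mol.
In step 2 the Fe:FeCl3 ratio is 2:2, so n(FeCl3) = 0.3929 mol.
Mass of FeCl3 = 0.3929 × 162.20 = 63.73 g.

63.7 g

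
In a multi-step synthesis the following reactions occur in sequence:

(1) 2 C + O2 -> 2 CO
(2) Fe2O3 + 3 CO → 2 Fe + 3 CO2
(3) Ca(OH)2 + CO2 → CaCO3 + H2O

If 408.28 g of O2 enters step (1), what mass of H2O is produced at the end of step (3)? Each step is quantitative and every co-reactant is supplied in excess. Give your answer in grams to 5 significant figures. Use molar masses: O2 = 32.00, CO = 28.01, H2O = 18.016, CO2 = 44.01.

n(O2) = 408.28 / 32.00 = 12.7587 mol.
Reaction (1): O2→CO ratio 1:2 ⇒ n(CO) = 25.5175 mol.
Reaction (2): CO→CO2 ratio 3:3 ⇒ n(CO2) = 25.5175 mol.
Reaction (3): CO2→H2O ratio 1:1 ⇒ n(H2O) = 25.5175 mol.
Mass of H2O = 25.5175 × 18.016 = 459.723 g.

459.72 g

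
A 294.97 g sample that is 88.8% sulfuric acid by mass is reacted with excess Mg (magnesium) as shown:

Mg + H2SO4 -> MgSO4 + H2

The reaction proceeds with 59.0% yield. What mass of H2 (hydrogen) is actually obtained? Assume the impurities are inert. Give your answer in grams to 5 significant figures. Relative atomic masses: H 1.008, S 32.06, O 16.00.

Pure H2SO4 available = 294.97 g × 0.888 = 261.933 g.
M(H2SO4) = 2(1.008) + 32.06 + 4(16.00) = 98.076 g/mol.
M(H2) = 2(1.008) = 2.016 g/mol.
n(H2SO4) = 261.933 g / 98.076 g/mol = 2.67072 mol.
From the equation the H2SO4:H2 mole ratio is 1:1, so n(H2) = 2.67072 × 1/1 = 2.67072 mol.
Mass of H2 = 2.67072 mol × 2.016 g/mol = 5.38417 g.
Actual mass collected = 5.38417 g × 0.590 = 3.17666 g.

3.1767 g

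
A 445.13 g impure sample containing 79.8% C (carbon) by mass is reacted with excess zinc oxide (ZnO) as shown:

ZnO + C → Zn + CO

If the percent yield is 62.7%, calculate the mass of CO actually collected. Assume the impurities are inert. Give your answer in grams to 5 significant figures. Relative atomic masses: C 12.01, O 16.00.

Pure C available = 445.13 g × 0.798 = 355.214 g.
M(C) = 12.01 g/mol.
M(CO) = 12.01 + 16.00 = 28.01 g/mol.
n(C) = 355.214 g / 12.01 g/mol = 29.5765 mol.
From the equation the C:CO mole ratio is 1:1, so n(CO) = 29.5765 × 1/1 = 29.5765 mol.
Mass of CO = 29.5765 mol × 28.01 g/mol = 828.438 g.
Actual mass collected = 828.438 g × 0.627 = 519.430 g.

519.43 g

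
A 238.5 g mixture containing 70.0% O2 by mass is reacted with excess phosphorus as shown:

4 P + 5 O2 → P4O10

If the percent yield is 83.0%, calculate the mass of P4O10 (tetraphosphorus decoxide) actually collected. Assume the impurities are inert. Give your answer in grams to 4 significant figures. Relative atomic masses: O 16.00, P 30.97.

Pure O2 available = 238.5 g × 0.700 = 166.95 g.
M(O2) = 2(16.00) = 32.00 g/mol.
M(P4O10) = 4(30.97) + 10(16.00) = 283.88 g/mol.
n(O2) = 166.95 g / 32.00 g/mol = 5.2172 mol.
From the equation the O2:P4O10 mole ratio is 5:1, so n(P4O10) = 5.2172 × 1/5 = 1.0434 mol.
Mass of P4O10 = 1.0434 mol × 283.88 g/mol = 296.21 g.
Actual mass collected = 296.21 g × 0.830 = 245.86 g.

245.9 g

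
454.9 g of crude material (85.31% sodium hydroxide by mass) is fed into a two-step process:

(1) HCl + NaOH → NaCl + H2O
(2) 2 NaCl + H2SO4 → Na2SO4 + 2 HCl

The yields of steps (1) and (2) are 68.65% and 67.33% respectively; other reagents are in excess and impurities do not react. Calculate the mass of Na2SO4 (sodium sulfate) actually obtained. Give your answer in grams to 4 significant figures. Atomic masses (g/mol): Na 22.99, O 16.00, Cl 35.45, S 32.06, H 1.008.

Pure NaOH = 454.9 × 0.8531 = 388.08 g.
M(NaOH) = 22.99 + 16.00 + 1.008 = 39.998 g/mol.
M(Na2SO4) = 2(22.99) + 32.06 + 4(16.00) = 142.04 g/mol.
n(NaOH) = 388.08 / 39.998 = 9.7024 mol.
Step 1 (NaOH:NaCl = 1:1): theoretical n(NaCl) = 9.7024 mol; at 68.65% yield, n(NaCl) = 6.6607 mol.
Step 2 (NaCl:Na2SO4 = 2:1): theoretical n(Na2SO4) = 3.3303 mol, so theoretical mass = 3.3303 × 142.04 = 473.04 g.
At 67.33% yield, actual mass of Na2SO4 = 473.04 × 0.6733 = 318.50 g.

318.5 g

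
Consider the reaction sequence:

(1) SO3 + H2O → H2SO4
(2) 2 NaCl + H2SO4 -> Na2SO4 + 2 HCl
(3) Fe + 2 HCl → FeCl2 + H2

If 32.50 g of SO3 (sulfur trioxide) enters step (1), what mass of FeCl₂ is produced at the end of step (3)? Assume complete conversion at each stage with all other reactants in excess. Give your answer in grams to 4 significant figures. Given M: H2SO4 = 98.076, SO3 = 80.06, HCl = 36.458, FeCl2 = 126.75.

n(SO3) = 32.50 / 80.06 = 0.40595 mol.
Reaction (1): SO3→H2SO4 ratio 1:1 ⇒ n(H2SO4) = 0.40595 mol.
Reaction (2): H2SO4→HCl ratio 1:2 ⇒ n(HCl) = 0.81189 mol.
Reaction (3): HCl→FeCl2 ratio 2:1 ⇒ n(FeCl2) = 0.40595 mol.
Mass of FeCl2 = 0.40595 × 126.75 = 51.454 g.

51.45 g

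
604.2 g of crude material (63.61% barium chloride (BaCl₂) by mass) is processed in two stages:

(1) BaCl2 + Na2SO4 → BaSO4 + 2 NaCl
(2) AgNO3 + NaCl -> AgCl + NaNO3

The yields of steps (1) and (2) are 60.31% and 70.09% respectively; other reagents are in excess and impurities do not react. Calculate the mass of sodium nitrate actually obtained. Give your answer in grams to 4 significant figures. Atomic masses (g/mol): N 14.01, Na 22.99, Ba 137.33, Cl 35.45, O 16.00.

Pure BaCl2 = 604.2 × 0.6361 = 384.33 g.
M(BaCl2) = 137.33 + 2(35.45) = 208.23 g/mol.
M(NaNO3) = 22.99 + 14.01 + 3(16.00) = 85.00 g/mol.
n(BaCl2) = 384.33 / 208.23 = 1.8457 mol.
Step 1 (BaCl2:NaCl = 1:2): theoretical n(NaCl) = 3.6914 mol; at 60.31% yield, n(NaCl) = 2.2263 mol.
Step 2 (NaCl:NaNO3 = 1:1): theoretical n(NaNO3) = 2.2263 mol, so theoretical mass = 2.2263 × 85.00 = 189.23 g.
At 70.09% yield, actual mass of NaNO3 = 189.23 × 0.7009 = 132.63 g.

132.6 g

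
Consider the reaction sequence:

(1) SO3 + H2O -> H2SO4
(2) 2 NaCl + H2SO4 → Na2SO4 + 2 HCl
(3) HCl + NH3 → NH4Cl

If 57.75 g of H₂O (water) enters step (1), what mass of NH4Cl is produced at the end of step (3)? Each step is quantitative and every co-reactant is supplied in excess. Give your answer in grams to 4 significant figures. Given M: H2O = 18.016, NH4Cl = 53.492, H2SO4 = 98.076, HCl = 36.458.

n(H2O) = 57.75 / 18.016 = 3.2055 mol.
Reaction (1): H2O→H2SO4 ratio 1:1 ⇒ n(H2SO4) = 3.2055 mol.
Reaction (2): H2SO4→HCl ratio 1:2 ⇒ n(HCl) = 6.4110 mol.
Reaction (3): HCl→NH4Cl ratio 1:1 ⇒ n(NH4Cl) = 6.4110 mol.
Mass of NH4Cl = 6.4110 × 53.492 = 342.94 g.

342.9 g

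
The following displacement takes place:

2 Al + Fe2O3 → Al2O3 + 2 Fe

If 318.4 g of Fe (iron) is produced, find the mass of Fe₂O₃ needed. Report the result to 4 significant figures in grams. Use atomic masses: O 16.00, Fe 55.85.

455.2 g

M(Fe) = 55.85 g/mol.
M(Fe2O3) = 2(55.85) + 3(16.00) = 159.70 g/mol.
n(Fe) = 318.40 g / 55.85 g/mol = 5.7010 mol.
From the equation the Fe:Fe2O3 mole ratio is 2:1, so n(Fe2O3) = 5.7010 × 1/2 = 2.8505 mol.
Mass of Fe2O3 = 2.8505 mol × 159.70 g/mol = 455.22 g.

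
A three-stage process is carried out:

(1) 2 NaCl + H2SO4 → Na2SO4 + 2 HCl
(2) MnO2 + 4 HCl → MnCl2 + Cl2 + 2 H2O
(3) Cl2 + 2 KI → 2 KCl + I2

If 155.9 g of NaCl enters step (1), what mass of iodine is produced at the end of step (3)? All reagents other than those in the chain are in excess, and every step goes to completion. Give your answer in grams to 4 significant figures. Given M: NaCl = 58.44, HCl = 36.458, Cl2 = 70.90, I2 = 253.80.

n(NaCl) = 155.9 / 58.44 = 2.6677 mol.
Reaction (1): NaCl→HCl ratio 2:2 ⇒ n(HCl) = 2.6677 mol.
Reaction (2): HCl→Cl2 ratio 4:1 ⇒ n(Cl2) = 0.66692 mol.
Reaction (3): Cl2→I2 ratio 1:1 ⇒ n(I2) = 0.66692 mol.
Mass of I2 = 0.66692 × 253.80 = 169.27 g.

169.3 g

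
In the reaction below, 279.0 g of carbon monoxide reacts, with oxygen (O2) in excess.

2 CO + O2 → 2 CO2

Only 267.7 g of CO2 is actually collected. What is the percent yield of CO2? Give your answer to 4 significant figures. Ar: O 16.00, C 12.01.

61.07 %

M(CO) = 12.01 + 16.00 = 28.01 g/mol.
M(CO2) = 12.01 + 2(16.00) = 44.01 g/mol.
n(CO) = 279.00 g / 28.01 g/mol = 9.9607 mol.
From the equation the CO:CO2 mole ratio is 2:2, so n(CO2) = 9.9607 × 2/2 = 9.9607 mol.
Mass of CO2 = 9.9607 mol × 44.01 g/mol = 438.37 g.
This is the theoretical yield. Percent yield = 267.7 g / 438.37 g × 100% = 61.067%.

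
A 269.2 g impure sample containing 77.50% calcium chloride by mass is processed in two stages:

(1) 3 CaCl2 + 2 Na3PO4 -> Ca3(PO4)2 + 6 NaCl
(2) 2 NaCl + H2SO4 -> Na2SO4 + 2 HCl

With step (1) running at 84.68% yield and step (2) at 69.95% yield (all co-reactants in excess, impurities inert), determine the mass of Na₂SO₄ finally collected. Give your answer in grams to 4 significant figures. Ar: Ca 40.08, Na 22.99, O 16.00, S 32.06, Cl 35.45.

158.2 g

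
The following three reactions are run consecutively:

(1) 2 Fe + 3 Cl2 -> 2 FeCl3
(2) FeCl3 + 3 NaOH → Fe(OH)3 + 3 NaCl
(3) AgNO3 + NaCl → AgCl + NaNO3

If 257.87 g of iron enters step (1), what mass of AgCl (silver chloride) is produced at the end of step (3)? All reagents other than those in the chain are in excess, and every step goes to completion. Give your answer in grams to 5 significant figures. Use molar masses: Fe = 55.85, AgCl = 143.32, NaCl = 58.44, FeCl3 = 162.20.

n(Fe) = 257.87 / 55.85 = 4.61719 mol.
Reaction (1): Fe→FeCl3 ratio 2:2 ⇒ n(FeCl3) = 4.61719 mol.
Reaction (2): FeCl3→NaCl ratio 1:3 ⇒ n(NaCl) = 13.8516 mol.
Reaction (3): NaCl→AgCl ratio 1:1 ⇒ n(AgCl) = 13.8516 mol.
Mass of AgCl = 13.8516 × 143.32 = 1985.21 g.

1985.2 g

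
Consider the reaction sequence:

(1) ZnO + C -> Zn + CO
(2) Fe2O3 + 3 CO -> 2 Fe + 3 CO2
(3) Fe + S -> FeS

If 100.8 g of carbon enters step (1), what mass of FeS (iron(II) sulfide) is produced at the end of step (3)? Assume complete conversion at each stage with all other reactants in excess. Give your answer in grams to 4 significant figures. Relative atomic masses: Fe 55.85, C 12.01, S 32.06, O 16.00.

491.9 g

M(C) = 12.01 g/mol.
M(FeS) = 55.85 + 32.06 = 87.91 g/mol.
n(C) = 100.8 / 12.01 = 8.3930 mol.
Reaction (1): C→CO ratio 1:1 ⇒ n(CO) = 8.3930 mol.
Reaction (2): CO→Fe ratio 3:2 ⇒ n(Fe) = 5.5953 mol.
Reaction (3): Fe→FeS ratio 1:1 ⇒ n(FeS) = 5.5953 mol.
Mass of FeS = 5.5953 × 87.91 = 491.89 g.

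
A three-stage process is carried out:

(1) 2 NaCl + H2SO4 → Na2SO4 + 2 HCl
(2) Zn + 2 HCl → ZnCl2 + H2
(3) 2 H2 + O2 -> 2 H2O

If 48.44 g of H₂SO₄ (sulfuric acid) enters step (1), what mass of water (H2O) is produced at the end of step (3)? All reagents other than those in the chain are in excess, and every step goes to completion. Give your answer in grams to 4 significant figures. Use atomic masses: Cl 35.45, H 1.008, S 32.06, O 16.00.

M(H2SO4) = 2(1.008) + 32.06 + 4(16.00) = 98.076 g/mol.
M(H2O) = 2(1.008) + 16.00 = 18.016 g/mol.
n(H2SO4) = 48.44 / 98.076 = 0.49390 mol.
Reaction (1): H2SO4→HCl ratio 1:2 ⇒ n(HCl) = 0.98781 mol.
Reaction (2): HCl→H2 ratio 2:1 ⇒ n(H2) = 0.49390 mol.
Reaction (3): H2→H2O ratio 2:2 ⇒ n(H2O) = 0.49390 mol.
Mass of H2O = 0.49390 × 18.016 = 8.8982 g.

8.898 g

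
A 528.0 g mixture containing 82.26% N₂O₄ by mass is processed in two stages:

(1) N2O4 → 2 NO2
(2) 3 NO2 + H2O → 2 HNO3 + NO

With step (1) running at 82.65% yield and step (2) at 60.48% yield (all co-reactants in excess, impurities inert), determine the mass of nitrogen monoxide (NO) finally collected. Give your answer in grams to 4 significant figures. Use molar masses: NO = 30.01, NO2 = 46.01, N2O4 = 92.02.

47.20 g

Pure N2O4 = 528.0 × 0.8226 = 434.33 g.
n(N2O4) = 434.33 / 92.02 = 4.7200 mol.
Step 1 (N2O4:NO2 = 1:2): theoretical n(NO2) = 9.4400 mol; at 82.65% yield, n(NO2) = 7.8021 mol.
Step 2 (NO2:NO = 3:1): theoretical n(NO) = 2.6007 mol, so theoretical mass = 2.6007 × 30.01 = 78.047 g.
At 60.48% yield, actual mass of NO = 78.047 × 0.6048 = 47.203 g.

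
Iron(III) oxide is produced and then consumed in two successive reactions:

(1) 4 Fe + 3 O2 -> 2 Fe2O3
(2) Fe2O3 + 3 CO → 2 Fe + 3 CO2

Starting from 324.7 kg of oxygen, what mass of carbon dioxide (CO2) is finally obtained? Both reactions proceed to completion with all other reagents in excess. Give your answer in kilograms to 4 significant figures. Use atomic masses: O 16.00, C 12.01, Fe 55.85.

893.1 kg

M(O2) = 2(16.00) = 32.00 g/mol.
M(CO2) = 12.01 + 2(16.00) = 44.01 g/mol.
324.7 kg = 324700 g.
n(O2) = 324700 / 32.00 = 10147 mol.
Step 1 gives a 3:2 ratio of O2 to Fe2O3, so n(Fe2O3) = 6764.6 mol.
In step 2 the Fe2O3:CO2 ratio is 1:3, so n(CO2) = 20294 mol.
Mass of CO2 = 20294 × 44.01 = 893130 g = 893.1 kg.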